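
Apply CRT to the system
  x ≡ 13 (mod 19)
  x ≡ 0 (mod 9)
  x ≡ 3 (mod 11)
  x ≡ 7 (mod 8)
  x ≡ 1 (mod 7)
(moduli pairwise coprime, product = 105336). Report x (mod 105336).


Product of moduli M = 19 · 9 · 11 · 8 · 7 = 105336.
Merge one congruence at a time:
  Start: x ≡ 13 (mod 19).
  Combine with x ≡ 0 (mod 9); new modulus lcm = 171.
    Write x = 13 + 19·t and substitute into x ≡ 0 (mod 9): 19·t ≡ 0 − 13 = -13 (mod 9).
    Reduce coefficients mod 9: 1·t ≡ 5 (mod 9).
    So t ≡ 5 (mod 9).
    Then x = 13 + 19·5 = 108, valid modulo lcm(19, 9) = 171: x ≡ 108 (mod 171).
  Combine with x ≡ 3 (mod 11); new modulus lcm = 1881.
    Write x = 108 + 171·t and substitute into x ≡ 3 (mod 11): 171·t ≡ 3 − 108 = -105 (mod 11).
    Reduce coefficients mod 11: 6·t ≡ 5 (mod 11).
    The inverse of 6 mod 11 is 2 (since 6·2 = 12 = 1·11 + 1), so t ≡ 2·5 = 10 ≡ 10 (mod 11).
    Then x = 108 + 171·10 = 1818, valid modulo lcm(171, 11) = 1881: x ≡ 1818 (mod 1881).
  Combine with x ≡ 7 (mod 8); new modulus lcm = 15048.
    Write x = 1818 + 1881·t and substitute into x ≡ 7 (mod 8): 1881·t ≡ 7 − 1818 = -1811 (mod 8).
    Reduce coefficients mod 8: 1·t ≡ 5 (mod 8).
    So t ≡ 5 (mod 8).
    Then x = 1818 + 1881·5 = 11223, valid modulo lcm(1881, 8) = 15048: x ≡ 11223 (mod 15048).
  Combine with x ≡ 1 (mod 7); new modulus lcm = 105336.
    Write x = 11223 + 15048·t and substitute into x ≡ 1 (mod 7): 15048·t ≡ 1 − 11223 = -11222 (mod 7).
    Reduce coefficients mod 7: 5·t ≡ 6 (mod 7).
    The inverse of 5 mod 7 is 3 (since 5·3 = 15 = 2·7 + 1), so t ≡ 3·6 = 18 ≡ 4 (mod 7).
    Then x = 11223 + 15048·4 = 71415, valid modulo lcm(15048, 7) = 105336: x ≡ 71415 (mod 105336).
Verify against each original: 71415 mod 19 = 13, 71415 mod 9 = 0, 71415 mod 11 = 3, 71415 mod 8 = 7, 71415 mod 7 = 1.

x ≡ 71415 (mod 105336).


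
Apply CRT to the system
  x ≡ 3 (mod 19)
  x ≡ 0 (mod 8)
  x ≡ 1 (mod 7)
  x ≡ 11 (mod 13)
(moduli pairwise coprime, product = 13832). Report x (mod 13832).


Product of moduli M = 19 · 8 · 7 · 13 = 13832.
Merge one congruence at a time:
  Start: x ≡ 3 (mod 19).
  Combine with x ≡ 0 (mod 8); new modulus lcm = 152.
    Write x = 3 + 19·t and substitute into x ≡ 0 (mod 8): 19·t ≡ 0 − 3 = -3 (mod 8).
    Reduce coefficients mod 8: 3·t ≡ 5 (mod 8).
    The inverse of 3 mod 8 is 3 (since 3·3 = 9 = 1·8 + 1), so t ≡ 3·5 = 15 ≡ 7 (mod 8).
    Then x = 3 + 19·7 = 136, valid modulo lcm(19, 8) = 152: x ≡ 136 (mod 152).
  Combine with x ≡ 1 (mod 7); new modulus lcm = 1064.
    Write x = 136 + 152·t and substitute into x ≡ 1 (mod 7): 152·t ≡ 1 − 136 = -135 (mod 7).
    Reduce coefficients mod 7: 5·t ≡ 5 (mod 7).
    The inverse of 5 mod 7 is 3 (since 5·3 = 15 = 2·7 + 1), so t ≡ 3·5 = 15 ≡ 1 (mod 7).
    Then x = 136 + 152·1 = 288, valid modulo lcm(152, 7) = 1064: x ≡ 288 (mod 1064).
  Combine with x ≡ 11 (mod 13); new modulus lcm = 13832.
    Write x = 288 + 1064·t and substitute into x ≡ 11 (mod 13): 1064·t ≡ 11 − 288 = -277 (mod 13).
    Reduce coefficients mod 13: 11·t ≡ 9 (mod 13).
    The inverse of 11 mod 13 is 6 (since 11·6 = 66 = 5·13 + 1), so t ≡ 6·9 = 54 ≡ 2 (mod 13).
    Then x = 288 + 1064·2 = 2416, valid modulo lcm(1064, 13) = 13832: x ≡ 2416 (mod 13832).
Verify against each original: 2416 mod 19 = 3, 2416 mod 8 = 0, 2416 mod 7 = 1, 2416 mod 13 = 11.

x ≡ 2416 (mod 13832).


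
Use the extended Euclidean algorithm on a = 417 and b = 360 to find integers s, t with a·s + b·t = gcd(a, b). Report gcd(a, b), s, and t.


Euclidean algorithm on (417, 360) — divide until remainder is 0:
  417 = 1 · 360 + 57
  360 = 6 · 57 + 18
  57 = 3 · 18 + 3
  18 = 6 · 3 + 0
gcd(417, 360) = 3.
Track Bezout coefficients alongside the remainders: start with r₀ = 417 = a·1 + b·0 (s = 1, t = 0) and r₁ = 360 = a·0 + b·1 (s = 0, t = 1); each new remainder r_{k+1} = r_{k-1} − q_k·r_k inherits s_{k+1} = s_{k-1} − q_k·s_k, t_{k+1} = t_{k-1} − q_k·t_k, so r_k = a·s_k + b·t_k at every step:
  q = 1: r = 57, s = 1 − 1·0 = 1, t = 0 − 1·1 = -1  (check: 417·1 + 360·(-1) = 57)
  q = 6: r = 18, s = 0 − 6·1 = -6, t = 1 − 6·(-1) = 7  (check: 417·(-6) + 360·7 = 18)
  q = 3: r = 3, s = 1 − 3·(-6) = 19, t = -1 − 3·7 = -22  (check: 417·19 + 360·(-22) = 3)
The row with r = 3 (the gcd) gives the Bezout coefficients s = 19, t = -22.
Result: 417 · (19) + 360 · (-22) = 3.

gcd(417, 360) = 3; s = 19, t = -22 (check: 417·19 + 360·(-22) = 3).


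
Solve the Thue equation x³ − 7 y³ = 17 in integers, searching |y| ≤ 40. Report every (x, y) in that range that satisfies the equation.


The equation is x³ - 7y³ = 17. For fixed y, x³ = 7·y³ + 17, so a solution requires the RHS to be a perfect cube.
Strategy: iterate y from -40 to 40, compute RHS = 7·y³ + 17, and check whether it is a (positive or negative) perfect cube.
Check small values of y:
  y = 0: RHS = 17 is not a perfect cube.
  y = 1: RHS = 24 is not a perfect cube.
  y = -1: RHS = 10 is not a perfect cube.
  y = 2: RHS = 73 is not a perfect cube.
  y = -2: RHS = -39 is not a perfect cube.
  y = 3: RHS = 206 is not a perfect cube.
  y = -3: RHS = -172 is not a perfect cube.
Continuing the search up to |y| = 40 finds no solutions either.
No (x, y) in the scanned range satisfies the equation.

No integer solutions with |y| ≤ 40.


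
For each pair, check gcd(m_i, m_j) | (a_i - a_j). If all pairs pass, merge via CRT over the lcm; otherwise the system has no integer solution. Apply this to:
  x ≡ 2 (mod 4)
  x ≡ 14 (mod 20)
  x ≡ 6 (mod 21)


Moduli 4, 20, 21 are not pairwise coprime, so CRT works modulo lcm(m_i) when all pairwise compatibility conditions hold.
Pairwise compatibility: gcd(m_i, m_j) must divide a_i - a_j for every pair.
Merge one congruence at a time:
  Start: x ≡ 2 (mod 4).
  Combine with x ≡ 14 (mod 20): gcd(4, 20) = 4; 14 - 2 = 12, which IS divisible by 4, so compatible.
    Write x = 2 + 4·t and substitute into x ≡ 14 (mod 20): 4·t ≡ 14 − 2 = 12 (mod 20).
    Divide the congruence (and modulus) by g = 4: 1·t ≡ 3 (mod 5).
    So t ≡ 3 (mod 5).
    Then x = 2 + 4·3 = 14, valid modulo lcm(4, 20) = 20: x ≡ 14 (mod 20).
  Combine with x ≡ 6 (mod 21): gcd(20, 21) = 1; 6 - 14 = -8, which IS divisible by 1, so compatible.
    Write x = 14 + 20·t and substitute into x ≡ 6 (mod 21): 20·t ≡ 6 − 14 = -8 (mod 21).
    Reduce coefficients mod 21: 20·t ≡ 13 (mod 21).
    The inverse of 20 mod 21 is 20 (since 20·20 = 400 = 19·21 + 1), so t ≡ 20·13 = 260 ≡ 8 (mod 21).
    Then x = 14 + 20·8 = 174, valid modulo lcm(20, 21) = 420: x ≡ 174 (mod 420).
Verify: 174 mod 4 = 2, 174 mod 20 = 14, 174 mod 21 = 6.

x ≡ 174 (mod 420).


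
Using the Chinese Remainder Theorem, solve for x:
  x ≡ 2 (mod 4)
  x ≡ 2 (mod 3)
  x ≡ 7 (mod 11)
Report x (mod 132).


Moduli 4, 3, 11 are pairwise coprime; by CRT there is a unique solution modulo M = 4 · 3 · 11 = 132.
Solve pairwise, accumulating the modulus:
  Start with x ≡ 2 (mod 4).
  Combine with x ≡ 2 (mod 3): since gcd(4, 3) = 1, we get a unique residue mod 12.
    Write x = 2 + 4·t and substitute into x ≡ 2 (mod 3): 4·t ≡ 2 − 2 = 0 (mod 3).
    Reduce coefficients mod 3: 1·t ≡ 0 (mod 3).
    So t ≡ 0 (mod 3).
    Then x = 2 + 4·0 = 2, valid modulo lcm(4, 3) = 12: x ≡ 2 (mod 12).
  Combine with x ≡ 7 (mod 11): since gcd(12, 11) = 1, we get a unique residue mod 132.
    Write x = 2 + 12·t and substitute into x ≡ 7 (mod 11): 12·t ≡ 7 − 2 = 5 (mod 11).
    Reduce coefficients mod 11: 1·t ≡ 5 (mod 11).
    So t ≡ 5 (mod 11).
    Then x = 2 + 12·5 = 62, valid modulo lcm(12, 11) = 132: x ≡ 62 (mod 132).
Verify: 62 mod 4 = 2 ✓, 62 mod 3 = 2 ✓, 62 mod 11 = 7 ✓.

x ≡ 62 (mod 132).


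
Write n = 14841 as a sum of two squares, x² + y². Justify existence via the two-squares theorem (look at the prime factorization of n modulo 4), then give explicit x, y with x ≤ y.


Step 1: Factor n = 14841 = 3^2 · 17 · 97.
Step 2: Check the mod-4 condition on each prime factor: 3 ≡ 3 (mod 4), exponent 2 (must be even); 17 ≡ 1 (mod 4), exponent 1; 97 ≡ 1 (mod 4), exponent 1.
All primes ≡ 3 (mod 4) appear to even exponent (or don't appear), so by the two-squares theorem n IS expressible as a sum of two squares.
Step 3: Build a representation. Group n = k² · m with k = 3 and m = 17 · 97 = 1649 (a product of primes ≡ 1 (mod 4)); a representation of m scales to one of n via (k·x)² + (k·y)² = k²(x² + y²). Each prime p ≡ 1 (mod 4) is itself a sum of two squares; find a² by testing p − a² for a perfect square:
  17: 17 − 1² = 16 = 4² ⇒ 17 = 1² + 4².
  97: 97 − 1² = 96, 97 − 2² = 93, 97 − 3² = 88, 97 − 4² = 81 = 9² ⇒ 97 = 4² + 9².
  Combine using the Brahmagupta–Fibonacci identity (a² + b²)(c² + d²) = (ac − bd)² + (ad + bc)² = (ac + bd)² + (ad − bc)²:
  17 · 97 = 1649: from (1² + 4²)(4² + 9²), take (1·4 − 4·9, 1·9 + 4·4) = (4 − 36, 9 + 16) = (-32, 25); dropping signs (only squares matter) gives (32, 25); check 32² + 25² = 1024 + 625 = 1649 ✓.
  Scale by k = 3: (3·32, 3·25) = (96, 75).
Step 4: Order so x ≤ y and verify: 75² + 96² = 5625 + 9216 = 14841 = n. ✓

n = 14841 = 75² + 96² (one valid representation with x ≤ y).


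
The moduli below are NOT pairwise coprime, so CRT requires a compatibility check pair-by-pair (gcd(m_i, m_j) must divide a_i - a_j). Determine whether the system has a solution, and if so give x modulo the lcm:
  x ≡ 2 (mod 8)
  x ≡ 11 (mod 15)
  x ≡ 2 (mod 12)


Moduli 8, 15, 12 are not pairwise coprime, so CRT works modulo lcm(m_i) when all pairwise compatibility conditions hold.
Pairwise compatibility: gcd(m_i, m_j) must divide a_i - a_j for every pair.
Merge one congruence at a time:
  Start: x ≡ 2 (mod 8).
  Combine with x ≡ 11 (mod 15): gcd(8, 15) = 1; 11 - 2 = 9, which IS divisible by 1, so compatible.
    Write x = 2 + 8·t and substitute into x ≡ 11 (mod 15): 8·t ≡ 11 − 2 = 9 (mod 15).
    The inverse of 8 mod 15 is 2 (since 8·2 = 16 = 1·15 + 1), so t ≡ 2·9 = 18 ≡ 3 (mod 15).
    Then x = 2 + 8·3 = 26, valid modulo lcm(8, 15) = 120: x ≡ 26 (mod 120).
  Combine with x ≡ 2 (mod 12): gcd(120, 12) = 12; 2 - 26 = -24, which IS divisible by 12, so compatible.
    Write x = 26 + 120·t and substitute into x ≡ 2 (mod 12): 120·t ≡ 2 − 26 = -24 (mod 12).
    Divide the congruence (and modulus) by g = 12: 10·t ≡ -2 (mod 1).
    Modulo 1 every t works; take t = 0.
    Then x = 26 + 120·0 = 26, valid modulo lcm(120, 12) = 120: x ≡ 26 (mod 120).
Verify: 26 mod 8 = 2, 26 mod 15 = 11, 26 mod 12 = 2.

x ≡ 26 (mod 120).


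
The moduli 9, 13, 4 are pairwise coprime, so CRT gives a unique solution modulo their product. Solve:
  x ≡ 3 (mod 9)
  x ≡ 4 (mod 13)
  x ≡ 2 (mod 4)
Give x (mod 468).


Moduli 9, 13, 4 are pairwise coprime; by CRT there is a unique solution modulo M = 9 · 13 · 4 = 468.
Solve pairwise, accumulating the modulus:
  Start with x ≡ 3 (mod 9).
  Combine with x ≡ 4 (mod 13): since gcd(9, 13) = 1, we get a unique residue mod 117.
    Write x = 3 + 9·t and substitute into x ≡ 4 (mod 13): 9·t ≡ 4 − 3 = 1 (mod 13).
    The inverse of 9 mod 13 is 3 (since 9·3 = 27 = 2·13 + 1), so t ≡ 3·1 = 3 ≡ 3 (mod 13).
    Then x = 3 + 9·3 = 30, valid modulo lcm(9, 13) = 117: x ≡ 30 (mod 117).
  Combine with x ≡ 2 (mod 4): since gcd(117, 4) = 1, we get a unique residue mod 468.
    Write x = 30 + 117·t and substitute into x ≡ 2 (mod 4): 117·t ≡ 2 − 30 = -28 (mod 4).
    Reduce coefficients mod 4: 1·t ≡ 0 (mod 4).
    So t ≡ 0 (mod 4).
    Then x = 30 + 117·0 = 30, valid modulo lcm(117, 4) = 468: x ≡ 30 (mod 468).
Verify: 30 mod 9 = 3 ✓, 30 mod 13 = 4 ✓, 30 mod 4 = 2 ✓.

x ≡ 30 (mod 468).


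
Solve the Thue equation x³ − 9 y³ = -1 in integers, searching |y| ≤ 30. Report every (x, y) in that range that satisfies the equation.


The equation is x³ - 9y³ = -1. For fixed y, x³ = 9·y³ − 1, so a solution requires the RHS to be a perfect cube.
Strategy: iterate y from -30 to 30, compute RHS = 9·y³ − 1, and check whether it is a (positive or negative) perfect cube.
Check small values of y:
  y = 0: RHS = -1 = (-1)³ ⇒ x = -1 works.
  y = 1: RHS = 8 = (2)³ ⇒ x = 2 works.
  y = -1: RHS = -10 is not a perfect cube.
  y = 2: RHS = 71 is not a perfect cube.
  y = -2: RHS = -73 is not a perfect cube.
  y = 3: RHS = 242 is not a perfect cube.
  y = -3: RHS = -244 is not a perfect cube.
Continuing the search up to |y| = 30 finds no further solutions beyond those listed.
Collected solutions: (-1, 0), (2, 1).

Solutions (with |y| ≤ 30): (-1, 0), (2, 1).


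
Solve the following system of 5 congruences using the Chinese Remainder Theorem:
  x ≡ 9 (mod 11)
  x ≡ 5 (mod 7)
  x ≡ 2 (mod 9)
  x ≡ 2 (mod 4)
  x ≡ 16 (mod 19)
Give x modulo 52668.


Product of moduli M = 11 · 7 · 9 · 4 · 19 = 52668.
Merge one congruence at a time:
  Start: x ≡ 9 (mod 11).
  Combine with x ≡ 5 (mod 7); new modulus lcm = 77.
    Write x = 9 + 11·t and substitute into x ≡ 5 (mod 7): 11·t ≡ 5 − 9 = -4 (mod 7).
    Reduce coefficients mod 7: 4·t ≡ 3 (mod 7).
    The inverse of 4 mod 7 is 2 (since 4·2 = 8 = 1·7 + 1), so t ≡ 2·3 = 6 ≡ 6 (mod 7).
    Then x = 9 + 11·6 = 75, valid modulo lcm(11, 7) = 77: x ≡ 75 (mod 77).
  Combine with x ≡ 2 (mod 9); new modulus lcm = 693.
    Write x = 75 + 77·t and substitute into x ≡ 2 (mod 9): 77·t ≡ 2 − 75 = -73 (mod 9).
    Reduce coefficients mod 9: 5·t ≡ 8 (mod 9).
    The inverse of 5 mod 9 is 2 (since 5·2 = 10 = 1·9 + 1), so t ≡ 2·8 = 16 ≡ 7 (mod 9).
    Then x = 75 + 77·7 = 614, valid modulo lcm(77, 9) = 693: x ≡ 614 (mod 693).
  Combine with x ≡ 2 (mod 4); new modulus lcm = 2772.
    Write x = 614 + 693·t and substitute into x ≡ 2 (mod 4): 693·t ≡ 2 − 614 = -612 (mod 4).
    Reduce coefficients mod 4: 1·t ≡ 0 (mod 4).
    So t ≡ 0 (mod 4).
    Then x = 614 + 693·0 = 614, valid modulo lcm(693, 4) = 2772: x ≡ 614 (mod 2772).
  Combine with x ≡ 16 (mod 19); new modulus lcm = 52668.
    Write x = 614 + 2772·t and substitute into x ≡ 16 (mod 19): 2772·t ≡ 16 − 614 = -598 (mod 19).
    Reduce coefficients mod 19: 17·t ≡ 10 (mod 19).
    The inverse of 17 mod 19 is 9 (since 17·9 = 153 = 8·19 + 1), so t ≡ 9·10 = 90 ≡ 14 (mod 19).
    Then x = 614 + 2772·14 = 39422, valid modulo lcm(2772, 19) = 52668: x ≡ 39422 (mod 52668).
Verify against each original: 39422 mod 11 = 9, 39422 mod 7 = 5, 39422 mod 9 = 2, 39422 mod 4 = 2, 39422 mod 19 = 16.

x ≡ 39422 (mod 52668).


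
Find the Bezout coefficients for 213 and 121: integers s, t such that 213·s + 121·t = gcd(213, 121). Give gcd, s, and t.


Euclidean algorithm on (213, 121) — divide until remainder is 0:
  213 = 1 · 121 + 92
  121 = 1 · 92 + 29
  92 = 3 · 29 + 5
  29 = 5 · 5 + 4
  5 = 1 · 4 + 1
  4 = 4 · 1 + 0
gcd(213, 121) = 1.
Track Bezout coefficients alongside the remainders: start with r₀ = 213 = a·1 + b·0 (s = 1, t = 0) and r₁ = 121 = a·0 + b·1 (s = 0, t = 1); each new remainder r_{k+1} = r_{k-1} − q_k·r_k inherits s_{k+1} = s_{k-1} − q_k·s_k, t_{k+1} = t_{k-1} − q_k·t_k, so r_k = a·s_k + b·t_k at every step:
  q = 1: r = 92, s = 1 − 1·0 = 1, t = 0 − 1·1 = -1  (check: 213·1 + 121·(-1) = 92)
  q = 1: r = 29, s = 0 − 1·1 = -1, t = 1 − 1·(-1) = 2  (check: 213·(-1) + 121·2 = 29)
  q = 3: r = 5, s = 1 − 3·(-1) = 4, t = -1 − 3·2 = -7  (check: 213·4 + 121·(-7) = 5)
  q = 5: r = 4, s = -1 − 5·4 = -21, t = 2 − 5·(-7) = 37  (check: 213·(-21) + 121·37 = 4)
  q = 1: r = 1, s = 4 − 1·(-21) = 25, t = -7 − 1·37 = -44  (check: 213·25 + 121·(-44) = 1)
The row with r = 1 (the gcd) gives the Bezout coefficients s = 25, t = -44.
Result: 213 · (25) + 121 · (-44) = 1.

gcd(213, 121) = 1; s = 25, t = -44 (check: 213·25 + 121·(-44) = 1).


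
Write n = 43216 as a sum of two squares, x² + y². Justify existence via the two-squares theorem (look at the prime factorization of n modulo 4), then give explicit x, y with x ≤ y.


Step 1: Factor n = 43216 = 2^4 · 37 · 73.
Step 2: Check the mod-4 condition on each prime factor: 2 = 2 (special); 37 ≡ 1 (mod 4), exponent 1; 73 ≡ 1 (mod 4), exponent 1.
All primes ≡ 3 (mod 4) appear to even exponent (or don't appear), so by the two-squares theorem n IS expressible as a sum of two squares.
Step 3: Build a representation. Group n = k² · m with k = 4 and m = 37 · 73 = 2701 (a product of primes ≡ 1 (mod 4)); a representation of m scales to one of n via (k·x)² + (k·y)² = k²(x² + y²). Each prime p ≡ 1 (mod 4) is itself a sum of two squares; find a² by testing p − a² for a perfect square:
  37: 37 − 1² = 36 = 6² ⇒ 37 = 1² + 6².
  73: 73 − 1² = 72, 73 − 2² = 69, 73 − 3² = 64 = 8² ⇒ 73 = 3² + 8².
  Combine using the Brahmagupta–Fibonacci identity (a² + b²)(c² + d²) = (ac − bd)² + (ad + bc)² = (ac + bd)² + (ad − bc)²:
  37 · 73 = 2701: from (1² + 6²)(3² + 8²), take (1·3 − 6·8, 1·8 + 6·3) = (3 − 48, 8 + 18) = (-45, 26); dropping signs (only squares matter) gives (45, 26); check 45² + 26² = 2025 + 676 = 2701 ✓.
  Scale by k = 4: (4·45, 4·26) = (180, 104).
Step 4: Order so x ≤ y and verify: 104² + 180² = 10816 + 32400 = 43216 = n. ✓

n = 43216 = 104² + 180² (one valid representation with x ≤ y).


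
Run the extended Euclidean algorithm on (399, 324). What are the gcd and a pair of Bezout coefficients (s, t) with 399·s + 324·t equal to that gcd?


Euclidean algorithm on (399, 324) — divide until remainder is 0:
  399 = 1 · 324 + 75
  324 = 4 · 75 + 24
  75 = 3 · 24 + 3
  24 = 8 · 3 + 0
gcd(399, 324) = 3.
Track Bezout coefficients alongside the remainders: start with r₀ = 399 = a·1 + b·0 (s = 1, t = 0) and r₁ = 324 = a·0 + b·1 (s = 0, t = 1); each new remainder r_{k+1} = r_{k-1} − q_k·r_k inherits s_{k+1} = s_{k-1} − q_k·s_k, t_{k+1} = t_{k-1} − q_k·t_k, so r_k = a·s_k + b·t_k at every step:
  q = 1: r = 75, s = 1 − 1·0 = 1, t = 0 − 1·1 = -1  (check: 399·1 + 324·(-1) = 75)
  q = 4: r = 24, s = 0 − 4·1 = -4, t = 1 − 4·(-1) = 5  (check: 399·(-4) + 324·5 = 24)
  q = 3: r = 3, s = 1 − 3·(-4) = 13, t = -1 − 3·5 = -16  (check: 399·13 + 324·(-16) = 3)
The row with r = 3 (the gcd) gives the Bezout coefficients s = 13, t = -16.
Result: 399 · (13) + 324 · (-16) = 3.

gcd(399, 324) = 3; s = 13, t = -16 (check: 399·13 + 324·(-16) = 3).


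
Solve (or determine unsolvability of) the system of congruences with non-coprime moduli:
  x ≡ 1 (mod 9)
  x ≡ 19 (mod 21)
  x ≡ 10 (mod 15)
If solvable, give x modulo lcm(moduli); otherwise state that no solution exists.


Moduli 9, 21, 15 are not pairwise coprime, so CRT works modulo lcm(m_i) when all pairwise compatibility conditions hold.
Pairwise compatibility: gcd(m_i, m_j) must divide a_i - a_j for every pair.
Merge one congruence at a time:
  Start: x ≡ 1 (mod 9).
  Combine with x ≡ 19 (mod 21): gcd(9, 21) = 3; 19 - 1 = 18, which IS divisible by 3, so compatible.
    Write x = 1 + 9·t and substitute into x ≡ 19 (mod 21): 9·t ≡ 19 − 1 = 18 (mod 21).
    Divide the congruence (and modulus) by g = 3: 3·t ≡ 6 (mod 7).
    The inverse of 3 mod 7 is 5 (since 3·5 = 15 = 2·7 + 1), so t ≡ 5·6 = 30 ≡ 2 (mod 7).
    Then x = 1 + 9·2 = 19, valid modulo lcm(9, 21) = 63: x ≡ 19 (mod 63).
  Combine with x ≡ 10 (mod 15): gcd(63, 15) = 3; 10 - 19 = -9, which IS divisible by 3, so compatible.
    Write x = 19 + 63·t and substitute into x ≡ 10 (mod 15): 63·t ≡ 10 − 19 = -9 (mod 15).
    Divide the congruence (and modulus) by g = 3: 21·t ≡ -3 (mod 5).
    Reduce coefficients mod 5: 1·t ≡ 2 (mod 5).
    So t ≡ 2 (mod 5).
    Then x = 19 + 63·2 = 145, valid modulo lcm(63, 15) = 315: x ≡ 145 (mod 315).
Verify: 145 mod 9 = 1, 145 mod 21 = 19, 145 mod 15 = 10.

x ≡ 145 (mod 315).


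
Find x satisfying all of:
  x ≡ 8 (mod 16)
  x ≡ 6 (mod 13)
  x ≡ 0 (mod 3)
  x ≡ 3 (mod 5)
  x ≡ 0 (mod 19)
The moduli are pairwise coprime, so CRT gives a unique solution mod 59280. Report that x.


Product of moduli M = 16 · 13 · 3 · 5 · 19 = 59280.
Merge one congruence at a time:
  Start: x ≡ 8 (mod 16).
  Combine with x ≡ 6 (mod 13); new modulus lcm = 208.
    Write x = 8 + 16·t and substitute into x ≡ 6 (mod 13): 16·t ≡ 6 − 8 = -2 (mod 13).
    Reduce coefficients mod 13: 3·t ≡ 11 (mod 13).
    The inverse of 3 mod 13 is 9 (since 3·9 = 27 = 2·13 + 1), so t ≡ 9·11 = 99 ≡ 8 (mod 13).
    Then x = 8 + 16·8 = 136, valid modulo lcm(16, 13) = 208: x ≡ 136 (mod 208).
  Combine with x ≡ 0 (mod 3); new modulus lcm = 624.
    Write x = 136 + 208·t and substitute into x ≡ 0 (mod 3): 208·t ≡ 0 − 136 = -136 (mod 3).
    Reduce coefficients mod 3: 1·t ≡ 2 (mod 3).
    So t ≡ 2 (mod 3).
    Then x = 136 + 208·2 = 552, valid modulo lcm(208, 3) = 624: x ≡ 552 (mod 624).
  Combine with x ≡ 3 (mod 5); new modulus lcm = 3120.
    Write x = 552 + 624·t and substitute into x ≡ 3 (mod 5): 624·t ≡ 3 − 552 = -549 (mod 5).
    Reduce coefficients mod 5: 4·t ≡ 1 (mod 5).
    The inverse of 4 mod 5 is 4 (since 4·4 = 16 = 3·5 + 1), so t ≡ 4·1 = 4 ≡ 4 (mod 5).
    Then x = 552 + 624·4 = 3048, valid modulo lcm(624, 5) = 3120: x ≡ 3048 (mod 3120).
  Combine with x ≡ 0 (mod 19); new modulus lcm = 59280.
    Write x = 3048 + 3120·t and substitute into x ≡ 0 (mod 19): 3120·t ≡ 0 − 3048 = -3048 (mod 19).
    Reduce coefficients mod 19: 4·t ≡ 11 (mod 19).
    The inverse of 4 mod 19 is 5 (since 4·5 = 20 = 1·19 + 1), so t ≡ 5·11 = 55 ≡ 17 (mod 19).
    Then x = 3048 + 3120·17 = 56088, valid modulo lcm(3120, 19) = 59280: x ≡ 56088 (mod 59280).
Verify against each original: 56088 mod 16 = 8, 56088 mod 13 = 6, 56088 mod 3 = 0, 56088 mod 5 = 3, 56088 mod 19 = 0.

x ≡ 56088 (mod 59280).


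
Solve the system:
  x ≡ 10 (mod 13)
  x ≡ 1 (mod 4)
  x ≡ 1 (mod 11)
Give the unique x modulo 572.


Moduli 13, 4, 11 are pairwise coprime; by CRT there is a unique solution modulo M = 13 · 4 · 11 = 572.
Solve pairwise, accumulating the modulus:
  Start with x ≡ 10 (mod 13).
  Combine with x ≡ 1 (mod 4): since gcd(13, 4) = 1, we get a unique residue mod 52.
    Write x = 10 + 13·t and substitute into x ≡ 1 (mod 4): 13·t ≡ 1 − 10 = -9 (mod 4).
    Reduce coefficients mod 4: 1·t ≡ 3 (mod 4).
    So t ≡ 3 (mod 4).
    Then x = 10 + 13·3 = 49, valid modulo lcm(13, 4) = 52: x ≡ 49 (mod 52).
  Combine with x ≡ 1 (mod 11): since gcd(52, 11) = 1, we get a unique residue mod 572.
    Write x = 49 + 52·t and substitute into x ≡ 1 (mod 11): 52·t ≡ 1 − 49 = -48 (mod 11).
    Reduce coefficients mod 11: 8·t ≡ 7 (mod 11).
    The inverse of 8 mod 11 is 7 (since 8·7 = 56 = 5·11 + 1), so t ≡ 7·7 = 49 ≡ 5 (mod 11).
    Then x = 49 + 52·5 = 309, valid modulo lcm(52, 11) = 572: x ≡ 309 (mod 572).
Verify: 309 mod 13 = 10 ✓, 309 mod 4 = 1 ✓, 309 mod 11 = 1 ✓.

x ≡ 309 (mod 572).


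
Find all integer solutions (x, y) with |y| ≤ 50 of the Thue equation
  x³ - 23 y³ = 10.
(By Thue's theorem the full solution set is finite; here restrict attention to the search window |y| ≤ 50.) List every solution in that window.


The equation is x³ - 23y³ = 10. For fixed y, x³ = 23·y³ + 10, so a solution requires the RHS to be a perfect cube.
Strategy: iterate y from -50 to 50, compute RHS = 23·y³ + 10, and check whether it is a (positive or negative) perfect cube.
Check small values of y:
  y = 0: RHS = 10 is not a perfect cube.
  y = 1: RHS = 33 is not a perfect cube.
  y = -1: RHS = -13 is not a perfect cube.
  y = 2: RHS = 194 is not a perfect cube.
  y = -2: RHS = -174 is not a perfect cube.
  y = 3: RHS = 631 is not a perfect cube.
  y = -3: RHS = -611 is not a perfect cube.
Continuing the search up to |y| = 50 finds no solutions either.
No (x, y) in the scanned range satisfies the equation.

No integer solutions with |y| ≤ 50.


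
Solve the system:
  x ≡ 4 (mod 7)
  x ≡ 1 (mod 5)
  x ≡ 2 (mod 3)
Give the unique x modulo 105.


Moduli 7, 5, 3 are pairwise coprime; by CRT there is a unique solution modulo M = 7 · 5 · 3 = 105.
Solve pairwise, accumulating the modulus:
  Start with x ≡ 4 (mod 7).
  Combine with x ≡ 1 (mod 5): since gcd(7, 5) = 1, we get a unique residue mod 35.
    Write x = 4 + 7·t and substitute into x ≡ 1 (mod 5): 7·t ≡ 1 − 4 = -3 (mod 5).
    Reduce coefficients mod 5: 2·t ≡ 2 (mod 5).
    The inverse of 2 mod 5 is 3 (since 2·3 = 6 = 1·5 + 1), so t ≡ 3·2 = 6 ≡ 1 (mod 5).
    Then x = 4 + 7·1 = 11, valid modulo lcm(7, 5) = 35: x ≡ 11 (mod 35).
  Combine with x ≡ 2 (mod 3): since gcd(35, 3) = 1, we get a unique residue mod 105.
    Write x = 11 + 35·t and substitute into x ≡ 2 (mod 3): 35·t ≡ 2 − 11 = -9 (mod 3).
    Reduce coefficients mod 3: 2·t ≡ 0 (mod 3).
    The inverse of 2 mod 3 is 2 (since 2·2 = 4 = 1·3 + 1), so t ≡ 2·0 = 0 ≡ 0 (mod 3).
    Then x = 11 + 35·0 = 11, valid modulo lcm(35, 3) = 105: x ≡ 11 (mod 105).
Verify: 11 mod 7 = 4 ✓, 11 mod 5 = 1 ✓, 11 mod 3 = 2 ✓.

x ≡ 11 (mod 105).


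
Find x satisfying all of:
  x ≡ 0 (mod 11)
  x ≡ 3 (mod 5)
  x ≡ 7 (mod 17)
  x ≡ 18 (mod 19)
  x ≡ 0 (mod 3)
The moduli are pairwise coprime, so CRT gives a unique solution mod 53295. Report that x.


Product of moduli M = 11 · 5 · 17 · 19 · 3 = 53295.
Merge one congruence at a time:
  Start: x ≡ 0 (mod 11).
  Combine with x ≡ 3 (mod 5); new modulus lcm = 55.
    Write x = 0 + 11·t and substitute into x ≡ 3 (mod 5): 11·t ≡ 3 − 0 = 3 (mod 5).
    Reduce coefficients mod 5: 1·t ≡ 3 (mod 5).
    So t ≡ 3 (mod 5).
    Then x = 0 + 11·3 = 33, valid modulo lcm(11, 5) = 55: x ≡ 33 (mod 55).
  Combine with x ≡ 7 (mod 17); new modulus lcm = 935.
    Write x = 33 + 55·t and substitute into x ≡ 7 (mod 17): 55·t ≡ 7 − 33 = -26 (mod 17).
    Reduce coefficients mod 17: 4·t ≡ 8 (mod 17).
    The inverse of 4 mod 17 is 13 (since 4·13 = 52 = 3·17 + 1), so t ≡ 13·8 = 104 ≡ 2 (mod 17).
    Then x = 33 + 55·2 = 143, valid modulo lcm(55, 17) = 935: x ≡ 143 (mod 935).
  Combine with x ≡ 18 (mod 19); new modulus lcm = 17765.
    Write x = 143 + 935·t and substitute into x ≡ 18 (mod 19): 935·t ≡ 18 − 143 = -125 (mod 19).
    Reduce coefficients mod 19: 4·t ≡ 8 (mod 19).
    The inverse of 4 mod 19 is 5 (since 4·5 = 20 = 1·19 + 1), so t ≡ 5·8 = 40 ≡ 2 (mod 19).
    Then x = 143 + 935·2 = 2013, valid modulo lcm(935, 19) = 17765: x ≡ 2013 (mod 17765).
  Combine with x ≡ 0 (mod 3); new modulus lcm = 53295.
    Write x = 2013 + 17765·t and substitute into x ≡ 0 (mod 3): 17765·t ≡ 0 − 2013 = -2013 (mod 3).
    Reduce coefficients mod 3: 2·t ≡ 0 (mod 3).
    The inverse of 2 mod 3 is 2 (since 2·2 = 4 = 1·3 + 1), so t ≡ 2·0 = 0 ≡ 0 (mod 3).
    Then x = 2013 + 17765·0 = 2013, valid modulo lcm(17765, 3) = 53295: x ≡ 2013 (mod 53295).
Verify against each original: 2013 mod 11 = 0, 2013 mod 5 = 3, 2013 mod 17 = 7, 2013 mod 19 = 18, 2013 mod 3 = 0.

x ≡ 2013 (mod 53295).


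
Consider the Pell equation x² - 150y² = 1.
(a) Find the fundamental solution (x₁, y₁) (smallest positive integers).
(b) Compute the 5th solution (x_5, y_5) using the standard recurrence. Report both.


Step 1: Find the fundamental solution (x₁, y₁) of x² - 150y² = 1.
  Expand √150 as a continued fraction. a₀ = ⌊√150⌋ = 12; iterate m_{k+1} = d_k·a_k − m_k, d_{k+1} = (150 − m_{k+1}²)/d_k, a_{k+1} = ⌊(a₀ + m_{k+1})/d_{k+1}⌋ (starting m₀ = 0, d₀ = 1), with convergents p_k = a_k·p_{k-1} + p_{k-2}, q_k = a_k·q_{k-1} + q_{k-2} (p₋₁ = 1, q₋₁ = 0):
  k = 0: a₀ = 12; p₀/q₀ = 12/1; p₀² − 150·q₀² = 144 − 150 = -6.
  k = 1: m = 12, d = 6, a = ⌊(12 + 12)/6⌋ = 4; p/q = (4·12 + 1)/(4·1 + 0) = 49/4; p² − 150·q² = 2401 − 2400 = 1.
  The first convergent with p² − 150·q² = 1 gives the fundamental solution (x₁, y₁) = (49, 4).
Step 2: Apply the recurrence (x_{n+1}, y_{n+1}) = (x₁x_n + 150y₁y_n, x₁y_n + y₁x_n) repeatedly.
  From (x_1, y_1) = (49, 4): x_2 = 49·49 + 150·4·4 = 4801; y_2 = 49·4 + 4·49 = 392.
  From (x_2, y_2) = (4801, 392): x_3 = 49·4801 + 150·4·392 = 470449; y_3 = 49·392 + 4·4801 = 38412.
  From (x_3, y_3) = (470449, 38412): x_4 = 49·470449 + 150·4·38412 = 46099201; y_4 = 49·38412 + 4·470449 = 3763984.
  From (x_4, y_4) = (46099201, 3763984): x_5 = 49·46099201 + 150·4·3763984 = 4517251249; y_5 = 49·3763984 + 4·46099201 = 368832020.
Step 3: Verify x_5² - 150·y_5² = 20405558846592060001 - 20405558846592060000 = 1 (should be 1). ✓

(x_1, y_1) = (49, 4); (x_5, y_5) = (4517251249, 368832020).


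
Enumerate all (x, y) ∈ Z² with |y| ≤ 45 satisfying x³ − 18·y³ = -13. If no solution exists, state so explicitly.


The equation is x³ - 18y³ = -13. For fixed y, x³ = 18·y³ − 13, so a solution requires the RHS to be a perfect cube.
Strategy: iterate y from -45 to 45, compute RHS = 18·y³ − 13, and check whether it is a (positive or negative) perfect cube.
Check small values of y:
  y = 0: RHS = -13 is not a perfect cube.
  y = 1: RHS = 5 is not a perfect cube.
  y = -1: RHS = -31 is not a perfect cube.
  y = 2: RHS = 131 is not a perfect cube.
  y = -2: RHS = -157 is not a perfect cube.
  y = 3: RHS = 473 is not a perfect cube.
  y = -3: RHS = -499 is not a perfect cube.
Continuing the search up to |y| = 45 finds no solutions either.
No (x, y) in the scanned range satisfies the equation.

No integer solutions with |y| ≤ 45.


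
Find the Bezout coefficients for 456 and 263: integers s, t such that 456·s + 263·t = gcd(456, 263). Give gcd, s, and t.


Euclidean algorithm on (456, 263) — divide until remainder is 0:
  456 = 1 · 263 + 193
  263 = 1 · 193 + 70
  193 = 2 · 70 + 53
  70 = 1 · 53 + 17
  53 = 3 · 17 + 2
  17 = 8 · 2 + 1
  2 = 2 · 1 + 0
gcd(456, 263) = 1.
Track Bezout coefficients alongside the remainders: start with r₀ = 456 = a·1 + b·0 (s = 1, t = 0) and r₁ = 263 = a·0 + b·1 (s = 0, t = 1); each new remainder r_{k+1} = r_{k-1} − q_k·r_k inherits s_{k+1} = s_{k-1} − q_k·s_k, t_{k+1} = t_{k-1} − q_k·t_k, so r_k = a·s_k + b·t_k at every step:
  q = 1: r = 193, s = 1 − 1·0 = 1, t = 0 − 1·1 = -1  (check: 456·1 + 263·(-1) = 193)
  q = 1: r = 70, s = 0 − 1·1 = -1, t = 1 − 1·(-1) = 2  (check: 456·(-1) + 263·2 = 70)
  q = 2: r = 53, s = 1 − 2·(-1) = 3, t = -1 − 2·2 = -5  (check: 456·3 + 263·(-5) = 53)
  q = 1: r = 17, s = -1 − 1·3 = -4, t = 2 − 1·(-5) = 7  (check: 456·(-4) + 263·7 = 17)
  q = 3: r = 2, s = 3 − 3·(-4) = 15, t = -5 − 3·7 = -26  (check: 456·15 + 263·(-26) = 2)
  q = 8: r = 1, s = -4 − 8·15 = -124, t = 7 − 8·(-26) = 215  (check: 456·(-124) + 263·215 = 1)
The row with r = 1 (the gcd) gives the Bezout coefficients s = -124, t = 215.
Result: 456 · (-124) + 263 · (215) = 1.

gcd(456, 263) = 1; s = -124, t = 215 (check: 456·(-124) + 263·215 = 1).


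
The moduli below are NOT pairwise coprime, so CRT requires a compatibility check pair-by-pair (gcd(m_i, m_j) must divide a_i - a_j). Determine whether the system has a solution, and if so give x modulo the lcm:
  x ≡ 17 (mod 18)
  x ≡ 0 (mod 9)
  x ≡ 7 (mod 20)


Moduli 18, 9, 20 are not pairwise coprime, so CRT works modulo lcm(m_i) when all pairwise compatibility conditions hold.
Pairwise compatibility: gcd(m_i, m_j) must divide a_i - a_j for every pair.
Merge one congruence at a time:
  Start: x ≡ 17 (mod 18).
  Combine with x ≡ 0 (mod 9): gcd(18, 9) = 9, and 0 - 17 = -17 is NOT divisible by 9.
    ⇒ system is inconsistent (no integer solution).

No solution (the system is inconsistent).


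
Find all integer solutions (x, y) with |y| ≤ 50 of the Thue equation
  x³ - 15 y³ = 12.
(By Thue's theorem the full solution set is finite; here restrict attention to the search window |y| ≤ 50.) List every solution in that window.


The equation is x³ - 15y³ = 12. For fixed y, x³ = 15·y³ + 12, so a solution requires the RHS to be a perfect cube.
Strategy: iterate y from -50 to 50, compute RHS = 15·y³ + 12, and check whether it is a (positive or negative) perfect cube.
Check small values of y:
  y = 0: RHS = 12 is not a perfect cube.
  y = 1: RHS = 27 = (3)³ ⇒ x = 3 works.
  y = -1: RHS = -3 is not a perfect cube.
  y = 2: RHS = 132 is not a perfect cube.
  y = -2: RHS = -108 is not a perfect cube.
  y = 3: RHS = 417 is not a perfect cube.
  y = -3: RHS = -393 is not a perfect cube.
Continuing the search up to |y| = 50 finds no further solutions beyond those listed.
Collected solutions: (3, 1).

Solutions (with |y| ≤ 50): (3, 1).


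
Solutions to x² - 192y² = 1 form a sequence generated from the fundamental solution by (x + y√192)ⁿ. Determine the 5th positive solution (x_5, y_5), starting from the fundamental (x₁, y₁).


Step 1: Find the fundamental solution (x₁, y₁) of x² - 192y² = 1.
  Expand √192 as a continued fraction. a₀ = ⌊√192⌋ = 13; iterate m_{k+1} = d_k·a_k − m_k, d_{k+1} = (192 − m_{k+1}²)/d_k, a_{k+1} = ⌊(a₀ + m_{k+1})/d_{k+1}⌋ (starting m₀ = 0, d₀ = 1), with convergents p_k = a_k·p_{k-1} + p_{k-2}, q_k = a_k·q_{k-1} + q_{k-2} (p₋₁ = 1, q₋₁ = 0):
  k = 0: a₀ = 13; p₀/q₀ = 13/1; p₀² − 192·q₀² = 169 − 192 = -23.
  k = 1: m = 13, d = 23, a = ⌊(13 + 13)/23⌋ = 1; p/q = (1·13 + 1)/(1·1 + 0) = 14/1; p² − 192·q² = 196 − 192 = 4.
  k = 2: m = 10, d = 4, a = ⌊(13 + 10)/4⌋ = 5; p/q = (5·14 + 13)/(5·1 + 1) = 83/6; p² − 192·q² = 6889 − 6912 = -23.
  k = 3: m = 10, d = 23, a = ⌊(13 + 10)/23⌋ = 1; p/q = (1·83 + 14)/(1·6 + 1) = 97/7; p² − 192·q² = 9409 − 9408 = 1.
  The first convergent with p² − 192·q² = 1 gives the fundamental solution (x₁, y₁) = (97, 7).
Step 2: Apply the recurrence (x_{n+1}, y_{n+1}) = (x₁x_n + 192y₁y_n, x₁y_n + y₁x_n) repeatedly.
  From (x_1, y_1) = (97, 7): x_2 = 97·97 + 192·7·7 = 18817; y_2 = 97·7 + 7·97 = 1358.
  From (x_2, y_2) = (18817, 1358): x_3 = 97·18817 + 192·7·1358 = 3650401; y_3 = 97·1358 + 7·18817 = 263445.
  From (x_3, y_3) = (3650401, 263445): x_4 = 97·3650401 + 192·7·263445 = 708158977; y_4 = 97·263445 + 7·3650401 = 51106972.
  From (x_4, y_4) = (708158977, 51106972): x_5 = 97·708158977 + 192·7·51106972 = 137379191137; y_5 = 97·51106972 + 7·708158977 = 9914489123.
Step 3: Verify x_5² - 192·y_5² = 18873042157456379352769 - 18873042157456379352768 = 1 (should be 1). ✓

(x_1, y_1) = (97, 7); (x_5, y_5) = (137379191137, 9914489123).


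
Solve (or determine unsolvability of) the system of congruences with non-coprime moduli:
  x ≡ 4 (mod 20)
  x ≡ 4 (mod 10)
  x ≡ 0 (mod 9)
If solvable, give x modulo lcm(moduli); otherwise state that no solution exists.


Moduli 20, 10, 9 are not pairwise coprime, so CRT works modulo lcm(m_i) when all pairwise compatibility conditions hold.
Pairwise compatibility: gcd(m_i, m_j) must divide a_i - a_j for every pair.
Merge one congruence at a time:
  Start: x ≡ 4 (mod 20).
  Combine with x ≡ 4 (mod 10): gcd(20, 10) = 10; 4 - 4 = 0, which IS divisible by 10, so compatible.
    Write x = 4 + 20·t and substitute into x ≡ 4 (mod 10): 20·t ≡ 4 − 4 = 0 (mod 10).
    Divide the congruence (and modulus) by g = 10: 2·t ≡ 0 (mod 1).
    Modulo 1 every t works; take t = 0.
    Then x = 4 + 20·0 = 4, valid modulo lcm(20, 10) = 20: x ≡ 4 (mod 20).
  Combine with x ≡ 0 (mod 9): gcd(20, 9) = 1; 0 - 4 = -4, which IS divisible by 1, so compatible.
    Write x = 4 + 20·t and substitute into x ≡ 0 (mod 9): 20·t ≡ 0 − 4 = -4 (mod 9).
    Reduce coefficients mod 9: 2·t ≡ 5 (mod 9).
    The inverse of 2 mod 9 is 5 (since 2·5 = 10 = 1·9 + 1), so t ≡ 5·5 = 25 ≡ 7 (mod 9).
    Then x = 4 + 20·7 = 144, valid modulo lcm(20, 9) = 180: x ≡ 144 (mod 180).
Verify: 144 mod 20 = 4, 144 mod 10 = 4, 144 mod 9 = 0.

x ≡ 144 (mod 180).


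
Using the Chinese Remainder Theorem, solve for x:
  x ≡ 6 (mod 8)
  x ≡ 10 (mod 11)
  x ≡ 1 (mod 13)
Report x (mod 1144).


Moduli 8, 11, 13 are pairwise coprime; by CRT there is a unique solution modulo M = 8 · 11 · 13 = 1144.
Solve pairwise, accumulating the modulus:
  Start with x ≡ 6 (mod 8).
  Combine with x ≡ 10 (mod 11): since gcd(8, 11) = 1, we get a unique residue mod 88.
    Write x = 6 + 8·t and substitute into x ≡ 10 (mod 11): 8·t ≡ 10 − 6 = 4 (mod 11).
    The inverse of 8 mod 11 is 7 (since 8·7 = 56 = 5·11 + 1), so t ≡ 7·4 = 28 ≡ 6 (mod 11).
    Then x = 6 + 8·6 = 54, valid modulo lcm(8, 11) = 88: x ≡ 54 (mod 88).
  Combine with x ≡ 1 (mod 13): since gcd(88, 13) = 1, we get a unique residue mod 1144.
    Write x = 54 + 88·t and substitute into x ≡ 1 (mod 13): 88·t ≡ 1 − 54 = -53 (mod 13).
    Reduce coefficients mod 13: 10·t ≡ 12 (mod 13).
    The inverse of 10 mod 13 is 4 (since 10·4 = 40 = 3·13 + 1), so t ≡ 4·12 = 48 ≡ 9 (mod 13).
    Then x = 54 + 88·9 = 846, valid modulo lcm(88, 13) = 1144: x ≡ 846 (mod 1144).
Verify: 846 mod 8 = 6 ✓, 846 mod 11 = 10 ✓, 846 mod 13 = 1 ✓.

x ≡ 846 (mod 1144).


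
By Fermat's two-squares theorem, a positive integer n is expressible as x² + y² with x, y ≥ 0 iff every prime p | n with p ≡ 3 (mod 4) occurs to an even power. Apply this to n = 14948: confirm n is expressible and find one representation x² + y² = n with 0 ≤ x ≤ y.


Step 1: Factor n = 14948 = 2^2 · 37 · 101.
Step 2: Check the mod-4 condition on each prime factor: 2 = 2 (special); 37 ≡ 1 (mod 4), exponent 1; 101 ≡ 1 (mod 4), exponent 1.
All primes ≡ 3 (mod 4) appear to even exponent (or don't appear), so by the two-squares theorem n IS expressible as a sum of two squares.
Step 3: Build a representation. Group n = k² · m with k = 2 and m = 37 · 101 = 3737 (a product of primes ≡ 1 (mod 4)); a representation of m scales to one of n via (k·x)² + (k·y)² = k²(x² + y²). Each prime p ≡ 1 (mod 4) is itself a sum of two squares; find a² by testing p − a² for a perfect square:
  37: 37 − 1² = 36 = 6² ⇒ 37 = 1² + 6².
  101: 101 − 1² = 100 = 10² ⇒ 101 = 1² + 10².
  Combine using the Brahmagupta–Fibonacci identity (a² + b²)(c² + d²) = (ac − bd)² + (ad + bc)² = (ac + bd)² + (ad − bc)²:
  37 · 101 = 3737: from (1² + 6²)(1² + 10²), take (1·1 − 6·10, 1·10 + 6·1) = (1 − 60, 10 + 6) = (-59, 16); dropping signs (only squares matter) gives (59, 16); check 59² + 16² = 3481 + 256 = 3737 ✓.
  Scale by k = 2: (2·59, 2·16) = (118, 32).
Step 4: Order so x ≤ y and verify: 32² + 118² = 1024 + 13924 = 14948 = n. ✓

n = 14948 = 32² + 118² (one valid representation with x ≤ y).


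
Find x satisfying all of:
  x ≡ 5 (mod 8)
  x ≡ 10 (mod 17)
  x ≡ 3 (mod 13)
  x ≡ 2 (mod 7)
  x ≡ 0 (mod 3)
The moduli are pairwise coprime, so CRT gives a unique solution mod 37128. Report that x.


Product of moduli M = 8 · 17 · 13 · 7 · 3 = 37128.
Merge one congruence at a time:
  Start: x ≡ 5 (mod 8).
  Combine with x ≡ 10 (mod 17); new modulus lcm = 136.
    Write x = 5 + 8·t and substitute into x ≡ 10 (mod 17): 8·t ≡ 10 − 5 = 5 (mod 17).
    The inverse of 8 mod 17 is 15 (since 8·15 = 120 = 7·17 + 1), so t ≡ 15·5 = 75 ≡ 7 (mod 17).
    Then x = 5 + 8·7 = 61, valid modulo lcm(8, 17) = 136: x ≡ 61 (mod 136).
  Combine with x ≡ 3 (mod 13); new modulus lcm = 1768.
    Write x = 61 + 136·t and substitute into x ≡ 3 (mod 13): 136·t ≡ 3 − 61 = -58 (mod 13).
    Reduce coefficients mod 13: 6·t ≡ 7 (mod 13).
    The inverse of 6 mod 13 is 11 (since 6·11 = 66 = 5·13 + 1), so t ≡ 11·7 = 77 ≡ 12 (mod 13).
    Then x = 61 + 136·12 = 1693, valid modulo lcm(136, 13) = 1768: x ≡ 1693 (mod 1768).
  Combine with x ≡ 2 (mod 7); new modulus lcm = 12376.
    Write x = 1693 + 1768·t and substitute into x ≡ 2 (mod 7): 1768·t ≡ 2 − 1693 = -1691 (mod 7).
    Reduce coefficients mod 7: 4·t ≡ 3 (mod 7).
    The inverse of 4 mod 7 is 2 (since 4·2 = 8 = 1·7 + 1), so t ≡ 2·3 = 6 ≡ 6 (mod 7).
    Then x = 1693 + 1768·6 = 12301, valid modulo lcm(1768, 7) = 12376: x ≡ 12301 (mod 12376).
  Combine with x ≡ 0 (mod 3); new modulus lcm = 37128.
    Write x = 12301 + 12376·t and substitute into x ≡ 0 (mod 3): 12376·t ≡ 0 − 12301 = -12301 (mod 3).
    Reduce coefficients mod 3: 1·t ≡ 2 (mod 3).
    So t ≡ 2 (mod 3).
    Then x = 12301 + 12376·2 = 37053, valid modulo lcm(12376, 3) = 37128: x ≡ 37053 (mod 37128).
Verify against each original: 37053 mod 8 = 5, 37053 mod 17 = 10, 37053 mod 13 = 3, 37053 mod 7 = 2, 37053 mod 3 = 0.

x ≡ 37053 (mod 37128).
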